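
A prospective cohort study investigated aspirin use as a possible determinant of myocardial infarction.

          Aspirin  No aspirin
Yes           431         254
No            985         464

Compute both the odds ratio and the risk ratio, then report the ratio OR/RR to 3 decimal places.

Reading the table with exposure as columns: a = 431 (Aspirin, case), b = 985 (Aspirin, non-case), c = 254 (No aspirin, case), d = 464.
OR = (431·464)/(985·254) = 199984/250190 = 0.79933
Risk in exposed = 431/1416 = 0.30438; risk in unexposed = 254/718 = 0.35376; RR = 0.86041
OR/RR = 0.79933 / 0.86041 = 0.92901
The outcome is not rare, so the OR lies further from 1 than the RR.

0.929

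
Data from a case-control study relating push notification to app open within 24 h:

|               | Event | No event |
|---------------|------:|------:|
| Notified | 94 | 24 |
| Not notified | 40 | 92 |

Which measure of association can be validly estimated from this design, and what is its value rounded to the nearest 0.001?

9.008

Cells: a = 94, b = 24, c = 40, d = 92.
This is a case-control study: participants were sampled on outcome status, so risks in the source population cannot be estimated directly — relative risk is not valid here. The odds ratio is the appropriate measure.
OR = (a·d)/(b·c) = (94 × 92) / (24 × 40) = 8648 / 960 = 9.00833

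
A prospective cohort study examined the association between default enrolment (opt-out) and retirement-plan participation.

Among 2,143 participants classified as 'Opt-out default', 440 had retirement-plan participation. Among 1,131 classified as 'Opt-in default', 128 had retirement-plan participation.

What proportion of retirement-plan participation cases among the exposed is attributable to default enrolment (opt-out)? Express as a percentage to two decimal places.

From the description: a = 440, b = 1703, c = 128, d = 1003.
Risk in exposed = 440/2143 = 0.20532; risk in unexposed = 128/1131 = 0.11317.
RR = 0.20532/0.11317 = 1.81419
AR% = (RR − 1)/RR × 100 = (1.81419 − 1)/1.81419 × 100 = 44.8790%

44.88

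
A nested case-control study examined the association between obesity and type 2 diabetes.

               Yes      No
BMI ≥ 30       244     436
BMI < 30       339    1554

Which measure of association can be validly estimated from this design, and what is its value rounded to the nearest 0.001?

Cells: a = 244, b = 436, c = 339, d = 1554.
This is a nested case-control study: participants were sampled on outcome status, so risks in the source population cannot be estimated directly — relative risk is not valid here. The odds ratio is the appropriate measure.
OR = (a·d)/(b·c) = (244 × 1554) / (436 × 339) = 379176 / 147804 = 2.56540

2.565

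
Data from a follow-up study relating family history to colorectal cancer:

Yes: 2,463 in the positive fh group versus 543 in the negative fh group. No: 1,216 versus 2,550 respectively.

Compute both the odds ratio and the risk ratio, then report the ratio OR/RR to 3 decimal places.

From the description: a = 2463, b = 1216, c = 543, d = 2550.
OR = (2463·2550)/(1216·543) = 6280650/660288 = 9.51199
Risk in exposed = 2463/3679 = 0.66948; risk in unexposed = 543/3093 = 0.17556; RR = 3.81342
OR/RR = 9.51199 / 3.81342 = 2.49434
The outcome is not rare, so the OR lies further from 1 than the RR.

2.494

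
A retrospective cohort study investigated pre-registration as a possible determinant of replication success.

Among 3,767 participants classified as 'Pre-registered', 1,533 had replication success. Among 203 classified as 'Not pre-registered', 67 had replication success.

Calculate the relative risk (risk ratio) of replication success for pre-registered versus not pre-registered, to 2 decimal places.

From the description: a = 1533, b = 2234, c = 67, d = 136.
Risk in exposed = 1533/3767 = 0.40696; risk in unexposed = 67/203 = 0.33005.
RR = 0.40696 / 0.33005 = 1.23301
The risk among the exposed is 1.23 times that among the unexposed.

1.23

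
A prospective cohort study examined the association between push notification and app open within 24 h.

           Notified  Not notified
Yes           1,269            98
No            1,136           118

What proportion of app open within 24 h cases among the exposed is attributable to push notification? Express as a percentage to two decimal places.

14.01

Reading the table with exposure as columns: a = 1269 (Notified, case), b = 1136 (Notified, non-case), c = 98 (Not notified, case), d = 118.
Risk in exposed = 1269/2405 = 0.52765; risk in unexposed = 98/216 = 0.45370.
RR = 0.52765/0.45370 = 1.16299
AR% = (RR − 1)/RR × 100 = (1.16299 − 1)/1.16299 × 100 = 14.0144%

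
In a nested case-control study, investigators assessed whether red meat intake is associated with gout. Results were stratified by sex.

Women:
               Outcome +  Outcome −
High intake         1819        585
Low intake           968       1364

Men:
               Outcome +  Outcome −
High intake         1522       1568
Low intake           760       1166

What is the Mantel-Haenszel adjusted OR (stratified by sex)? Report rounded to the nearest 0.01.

2.46

OR_MH = Σ(aᵢdᵢ/nᵢ) / Σ(bᵢcᵢ/nᵢ), where nᵢ is the stratum total.
Stratum 1 (Women): n = 4736; a·d/n = 1819·1364/4736 = 523.8843; b·c/n = 585·968/4736 = 119.5693
Stratum 2 (Men): n = 5016; a·d/n = 1522·1166/5016 = 353.7982; b·c/n = 1568·760/5016 = 237.5758
OR_MH = (523.8843 + 353.7982) / (119.5693 + 237.5758) = 877.6825 / 357.1450 = 2.45750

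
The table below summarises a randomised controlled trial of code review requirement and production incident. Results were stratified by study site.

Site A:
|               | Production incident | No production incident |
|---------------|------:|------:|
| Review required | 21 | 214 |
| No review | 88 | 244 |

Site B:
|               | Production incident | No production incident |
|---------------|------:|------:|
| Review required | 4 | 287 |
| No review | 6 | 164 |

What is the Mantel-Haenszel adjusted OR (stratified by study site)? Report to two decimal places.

OR_MH = Σ(aᵢdᵢ/nᵢ) / Σ(bᵢcᵢ/nᵢ), where nᵢ is the stratum total.
Stratum 1 (Site A): n = 567; a·d/n = 21·244/567 = 9.0370; b·c/n = 214·88/567 = 33.2134
Stratum 2 (Site B): n = 461; a·d/n = 4·164/461 = 1.4230; b·c/n = 287·6/461 = 3.7354
OR_MH = (9.0370 + 1.4230) / (33.2134 + 3.7354) = 10.4600 / 36.9488 = 0.28310

0.28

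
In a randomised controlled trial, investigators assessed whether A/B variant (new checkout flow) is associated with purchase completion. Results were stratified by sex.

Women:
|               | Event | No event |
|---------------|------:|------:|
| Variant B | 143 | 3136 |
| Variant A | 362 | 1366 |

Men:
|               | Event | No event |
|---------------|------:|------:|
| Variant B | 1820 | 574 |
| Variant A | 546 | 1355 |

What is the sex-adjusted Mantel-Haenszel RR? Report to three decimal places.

1.579

RR_MH = Σ(aᵢ·n₀ᵢ/nᵢ) / Σ(cᵢ·n₁ᵢ/nᵢ), with n₁ᵢ = aᵢ+bᵢ (exposed), n₀ᵢ = cᵢ+dᵢ (unexposed), nᵢ = n₁ᵢ+n₀ᵢ.
Stratum 1 (Women): n₁ = 3279, n₀ = 1728, n = 5007; a·n₀/n = 143·1728/5007 = 49.3517; c·n₁/n = 362·3279/5007 = 237.0677
Stratum 2 (Men): n₁ = 2394, n₀ = 1901, n = 4295; a·n₀/n = 1820·1901/4295 = 805.5460; c·n₁/n = 546·2394/4295 = 304.3362
RR_MH = (49.3517 + 805.5460) / (237.0677 + 304.3362) = 854.8977 / 541.4039 = 1.57904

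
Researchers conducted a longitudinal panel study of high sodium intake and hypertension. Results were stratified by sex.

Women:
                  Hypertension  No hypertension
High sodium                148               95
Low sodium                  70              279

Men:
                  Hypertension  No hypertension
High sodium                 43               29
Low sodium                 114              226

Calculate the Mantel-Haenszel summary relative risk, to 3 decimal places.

2.523

RR_MH = Σ(aᵢ·n₀ᵢ/nᵢ) / Σ(cᵢ·n₁ᵢ/nᵢ), with n₁ᵢ = aᵢ+bᵢ (exposed), n₀ᵢ = cᵢ+dᵢ (unexposed), nᵢ = n₁ᵢ+n₀ᵢ.
Stratum 1 (Women): n₁ = 243, n₀ = 349, n = 592; a·n₀/n = 148·349/592 = 87.2500; c·n₁/n = 70·243/592 = 28.7331
Stratum 2 (Men): n₁ = 72, n₀ = 340, n = 412; a·n₀/n = 43·340/412 = 35.4854; c·n₁/n = 114·72/412 = 19.9223
RR_MH = (87.2500 + 35.4854) / (28.7331 + 19.9223) = 122.7354 / 48.6554 = 2.52254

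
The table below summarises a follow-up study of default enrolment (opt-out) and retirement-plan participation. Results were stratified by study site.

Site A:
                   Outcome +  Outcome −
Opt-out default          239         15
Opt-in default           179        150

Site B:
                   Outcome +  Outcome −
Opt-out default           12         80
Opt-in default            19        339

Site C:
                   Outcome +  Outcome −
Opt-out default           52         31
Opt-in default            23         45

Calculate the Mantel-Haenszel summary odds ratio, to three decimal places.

OR_MH = Σ(aᵢdᵢ/nᵢ) / Σ(bᵢcᵢ/nᵢ), where nᵢ is the stratum total.
Stratum 1 (Site A): n = 583; a·d/n = 239·150/583 = 61.4923; b·c/n = 15·179/583 = 4.6055
Stratum 2 (Site B): n = 450; a·d/n = 12·339/450 = 9.0400; b·c/n = 80·19/450 = 3.3778
Stratum 3 (Site C): n = 151; a·d/n = 52·45/151 = 15.4967; b·c/n = 31·23/151 = 4.7219
OR_MH = (61.4923 + 9.0400 + 15.4967) / (4.6055 + 3.3778 + 4.7219) = 86.0290 / 12.7051 = 6.77120

6.771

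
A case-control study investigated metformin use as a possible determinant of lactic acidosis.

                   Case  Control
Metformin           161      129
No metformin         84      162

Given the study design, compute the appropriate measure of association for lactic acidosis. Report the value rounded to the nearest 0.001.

2.407

Cells: a = 161, b = 129, c = 84, d = 162.
This is a case-control study: participants were sampled on outcome status, so risks in the source population cannot be estimated directly — relative risk is not valid here. The odds ratio is the appropriate measure.
OR = (a·d)/(b·c) = (161 × 162) / (129 × 84) = 26082 / 10836 = 2.40698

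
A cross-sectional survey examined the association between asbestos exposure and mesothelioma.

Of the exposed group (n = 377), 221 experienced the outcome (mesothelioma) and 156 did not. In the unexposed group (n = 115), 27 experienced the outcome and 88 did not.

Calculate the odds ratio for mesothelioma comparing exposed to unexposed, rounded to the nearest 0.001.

From the description: a = 221, b = 156, c = 27, d = 88.
OR = (a·d)/(b·c) = (221 × 88) / (156 × 27) = 19448 / 4212 = 4.61728
The odds of mesothelioma are about 4.62 times as high in the exposed group.

4.617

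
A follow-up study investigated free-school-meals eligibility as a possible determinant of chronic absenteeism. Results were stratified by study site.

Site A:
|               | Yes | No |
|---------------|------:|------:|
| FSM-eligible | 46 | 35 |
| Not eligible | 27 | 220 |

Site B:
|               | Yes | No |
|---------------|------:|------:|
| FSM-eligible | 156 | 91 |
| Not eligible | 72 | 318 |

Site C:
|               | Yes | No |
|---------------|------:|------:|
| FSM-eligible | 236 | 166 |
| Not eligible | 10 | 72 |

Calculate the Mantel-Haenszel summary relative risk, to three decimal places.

RR_MH = Σ(aᵢ·n₀ᵢ/nᵢ) / Σ(cᵢ·n₁ᵢ/nᵢ), with n₁ᵢ = aᵢ+bᵢ (exposed), n₀ᵢ = cᵢ+dᵢ (unexposed), nᵢ = n₁ᵢ+n₀ᵢ.
Stratum 1 (Site A): n₁ = 81, n₀ = 247, n = 328; a·n₀/n = 46·247/328 = 34.6402; c·n₁/n = 27·81/328 = 6.6677
Stratum 2 (Site B): n₁ = 247, n₀ = 390, n = 637; a·n₀/n = 156·390/637 = 95.5102; c·n₁/n = 72·247/637 = 27.9184
Stratum 3 (Site C): n₁ = 402, n₀ = 82, n = 484; a·n₀/n = 236·82/484 = 39.9835; c·n₁/n = 10·402/484 = 8.3058
RR_MH = (34.6402 + 95.5102 + 39.9835) / (6.6677 + 27.9184 + 8.3058) = 170.1339 / 42.8918 = 3.96658

3.967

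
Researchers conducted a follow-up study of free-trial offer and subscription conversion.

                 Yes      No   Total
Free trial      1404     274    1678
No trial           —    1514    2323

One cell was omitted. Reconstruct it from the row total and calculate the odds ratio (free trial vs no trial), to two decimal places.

9.59

The missing cell is in the unexposed row: 2323 − 1514 = 809.
So a = 1404, b = 274, c = 809, d = 1514.
OR = (a·d)/(b·c) = (1404 × 1514) / (274 × 809) = 2125656 / 221666 = 9.58945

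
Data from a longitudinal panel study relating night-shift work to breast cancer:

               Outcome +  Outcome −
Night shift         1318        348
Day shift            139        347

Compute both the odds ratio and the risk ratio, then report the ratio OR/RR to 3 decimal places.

Cells: a = 1318, b = 348, c = 139, d = 347.
OR = (1318·347)/(348·139) = 457346/48372 = 9.45477
Risk in exposed = 1318/1666 = 0.79112; risk in unexposed = 139/486 = 0.28601; RR = 2.76606
OR/RR = 9.45477 / 2.76606 = 3.41813
The outcome is not rare, so the OR lies further from 1 than the RR.

3.418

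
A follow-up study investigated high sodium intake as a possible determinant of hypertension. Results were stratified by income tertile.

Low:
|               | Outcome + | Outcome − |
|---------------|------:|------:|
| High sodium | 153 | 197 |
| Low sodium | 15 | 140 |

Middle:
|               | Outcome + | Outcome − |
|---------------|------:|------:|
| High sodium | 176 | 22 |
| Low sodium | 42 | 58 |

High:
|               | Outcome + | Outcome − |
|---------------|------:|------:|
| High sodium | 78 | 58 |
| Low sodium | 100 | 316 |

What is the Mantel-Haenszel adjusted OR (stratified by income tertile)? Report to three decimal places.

6.235

OR_MH = Σ(aᵢdᵢ/nᵢ) / Σ(bᵢcᵢ/nᵢ), where nᵢ is the stratum total.
Stratum 1 (Low): n = 505; a·d/n = 153·140/505 = 42.4158; b·c/n = 197·15/505 = 5.8515
Stratum 2 (Middle): n = 298; a·d/n = 176·58/298 = 34.2550; b·c/n = 22·42/298 = 3.1007
Stratum 3 (High): n = 552; a·d/n = 78·316/552 = 44.6522; b·c/n = 58·100/552 = 10.5072
OR_MH = (42.4158 + 34.2550 + 44.6522) / (5.8515 + 3.1007 + 10.5072) = 121.3230 / 19.4594 = 6.23467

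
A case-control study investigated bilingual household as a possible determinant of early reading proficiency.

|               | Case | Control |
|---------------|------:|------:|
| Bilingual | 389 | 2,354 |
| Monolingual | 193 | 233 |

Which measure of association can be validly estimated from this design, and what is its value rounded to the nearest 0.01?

Cells: a = 389, b = 2354, c = 193, d = 233.
This is a case-control study: participants were sampled on outcome status, so risks in the source population cannot be estimated directly — relative risk is not valid here. The odds ratio is the appropriate measure.
OR = (a·d)/(b·c) = (389 × 233) / (2354 × 193) = 90637 / 454322 = 0.19950

0.20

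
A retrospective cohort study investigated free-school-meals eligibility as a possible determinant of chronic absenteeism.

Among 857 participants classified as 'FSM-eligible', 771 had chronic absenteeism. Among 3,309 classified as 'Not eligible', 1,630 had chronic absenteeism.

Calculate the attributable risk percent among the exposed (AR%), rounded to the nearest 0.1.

45.2

From the description: a = 771, b = 86, c = 1630, d = 1679.
Risk in exposed = 771/857 = 0.89965; risk in unexposed = 1630/3309 = 0.49260.
RR = 0.89965/0.49260 = 1.82634
AR% = (RR − 1)/RR × 100 = (1.82634 − 1)/1.82634 × 100 = 45.2458%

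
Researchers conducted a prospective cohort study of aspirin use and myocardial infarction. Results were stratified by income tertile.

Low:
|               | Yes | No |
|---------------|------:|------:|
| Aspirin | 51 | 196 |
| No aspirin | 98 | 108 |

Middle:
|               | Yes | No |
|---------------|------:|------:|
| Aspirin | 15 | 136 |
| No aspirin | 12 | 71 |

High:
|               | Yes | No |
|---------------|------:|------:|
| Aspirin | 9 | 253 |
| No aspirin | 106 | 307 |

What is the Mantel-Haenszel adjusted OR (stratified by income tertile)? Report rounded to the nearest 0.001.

OR_MH = Σ(aᵢdᵢ/nᵢ) / Σ(bᵢcᵢ/nᵢ), where nᵢ is the stratum total.
Stratum 1 (Low): n = 453; a·d/n = 51·108/453 = 12.1589; b·c/n = 196·98/453 = 42.4018
Stratum 2 (Middle): n = 234; a·d/n = 15·71/234 = 4.5513; b·c/n = 136·12/234 = 6.9744
Stratum 3 (High): n = 675; a·d/n = 9·307/675 = 4.0933; b·c/n = 253·106/675 = 39.7304
OR_MH = (12.1589 + 4.5513 + 4.0933) / (42.4018 + 6.9744 + 39.7304) = 20.8036 / 89.1065 = 0.23347

0.233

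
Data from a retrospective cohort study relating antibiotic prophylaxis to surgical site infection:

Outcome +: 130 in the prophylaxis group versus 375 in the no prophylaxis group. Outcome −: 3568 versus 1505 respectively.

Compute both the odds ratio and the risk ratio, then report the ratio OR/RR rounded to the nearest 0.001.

0.830

From the description: a = 130, b = 3568, c = 375, d = 1505.
OR = (130·1505)/(3568·375) = 195650/1338000 = 0.14623
Risk in exposed = 130/3698 = 0.03515; risk in unexposed = 375/1880 = 0.19947; RR = 0.17624
OR/RR = 0.14623 / 0.17624 = 0.82970
The outcome is not rare, so the OR lies further from 1 than the RR.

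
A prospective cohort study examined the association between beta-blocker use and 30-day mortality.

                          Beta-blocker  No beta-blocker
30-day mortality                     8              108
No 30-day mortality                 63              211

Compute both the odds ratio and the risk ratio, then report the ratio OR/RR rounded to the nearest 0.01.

0.75

Reading the table with exposure as columns: a = 8 (Beta-blocker, case), b = 63 (Beta-blocker, non-case), c = 108 (No beta-blocker, case), d = 211.
OR = (8·211)/(63·108) = 1688/6804 = 0.24809
Risk in exposed = 8/71 = 0.11268; risk in unexposed = 108/319 = 0.33856; RR = 0.33281
OR/RR = 0.24809 / 0.33281 = 0.74543
The outcome is not rare, so the OR lies further from 1 than the RR.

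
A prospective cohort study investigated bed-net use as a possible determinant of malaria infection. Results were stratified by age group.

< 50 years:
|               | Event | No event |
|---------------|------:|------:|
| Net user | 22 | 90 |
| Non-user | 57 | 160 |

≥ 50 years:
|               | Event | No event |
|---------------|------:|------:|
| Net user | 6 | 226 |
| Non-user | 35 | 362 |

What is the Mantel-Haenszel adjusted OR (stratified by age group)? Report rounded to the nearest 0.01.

0.50

OR_MH = Σ(aᵢdᵢ/nᵢ) / Σ(bᵢcᵢ/nᵢ), where nᵢ is the stratum total.
Stratum 1 (< 50 years): n = 329; a·d/n = 22·160/329 = 10.6991; b·c/n = 90·57/329 = 15.5927
Stratum 2 (≥ 50 years): n = 629; a·d/n = 6·362/629 = 3.4531; b·c/n = 226·35/629 = 12.5755
OR_MH = (10.6991 + 3.4531) / (15.5927 + 12.5755) = 14.1522 / 28.1682 = 0.50242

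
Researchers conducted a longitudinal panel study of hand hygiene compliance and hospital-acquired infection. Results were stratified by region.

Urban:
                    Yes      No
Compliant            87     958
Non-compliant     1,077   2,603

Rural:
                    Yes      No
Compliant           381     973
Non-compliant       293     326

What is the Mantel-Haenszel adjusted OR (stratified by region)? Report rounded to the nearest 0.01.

OR_MH = Σ(aᵢdᵢ/nᵢ) / Σ(bᵢcᵢ/nᵢ), where nᵢ is the stratum total.
Stratum 1 (Urban): n = 4725; a·d/n = 87·2603/4725 = 47.9283; b·c/n = 958·1077/4725 = 218.3632
Stratum 2 (Rural): n = 1973; a·d/n = 381·326/1973 = 62.9529; b·c/n = 973·293/1973 = 144.4952
OR_MH = (47.9283 + 62.9529) / (218.3632 + 144.4952) = 110.8811 / 362.8584 = 0.30558

0.31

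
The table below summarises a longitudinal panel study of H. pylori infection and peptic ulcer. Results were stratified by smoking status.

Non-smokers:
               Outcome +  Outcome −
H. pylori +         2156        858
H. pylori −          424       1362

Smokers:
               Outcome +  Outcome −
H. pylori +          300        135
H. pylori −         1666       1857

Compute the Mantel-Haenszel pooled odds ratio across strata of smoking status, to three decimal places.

5.674

OR_MH = Σ(aᵢdᵢ/nᵢ) / Σ(bᵢcᵢ/nᵢ), where nᵢ is the stratum total.
Stratum 1 (Non-smokers): n = 4800; a·d/n = 2156·1362/4800 = 611.7650; b·c/n = 858·424/4800 = 75.7900
Stratum 2 (Smokers): n = 3958; a·d/n = 300·1857/3958 = 140.7529; b·c/n = 135·1666/3958 = 56.8242
OR_MH = (611.7650 + 140.7529) / (75.7900 + 56.8242) = 752.5179 / 132.6142 = 5.67449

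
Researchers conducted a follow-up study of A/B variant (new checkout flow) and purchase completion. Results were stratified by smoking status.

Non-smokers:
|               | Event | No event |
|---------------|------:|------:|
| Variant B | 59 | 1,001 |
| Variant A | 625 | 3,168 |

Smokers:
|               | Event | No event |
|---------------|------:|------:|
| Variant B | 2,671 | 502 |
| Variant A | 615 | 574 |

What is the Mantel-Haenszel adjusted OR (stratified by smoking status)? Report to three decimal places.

OR_MH = Σ(aᵢdᵢ/nᵢ) / Σ(bᵢcᵢ/nᵢ), where nᵢ is the stratum total.
Stratum 1 (Non-smokers): n = 4853; a·d/n = 59·3168/4853 = 38.5147; b·c/n = 1001·625/4853 = 128.9151
Stratum 2 (Smokers): n = 4362; a·d/n = 2671·574/4362 = 351.4796; b·c/n = 502·615/4362 = 70.7772
OR_MH = (38.5147 + 351.4796) / (128.9151 + 70.7772) = 389.9943 / 199.6923 = 1.95298

1.953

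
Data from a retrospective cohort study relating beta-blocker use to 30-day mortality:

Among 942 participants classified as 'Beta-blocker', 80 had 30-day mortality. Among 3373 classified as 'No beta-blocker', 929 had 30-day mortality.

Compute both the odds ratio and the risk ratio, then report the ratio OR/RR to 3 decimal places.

0.792

From the description: a = 80, b = 862, c = 929, d = 2444.
OR = (80·2444)/(862·929) = 195520/800798 = 0.24416
Risk in exposed = 80/942 = 0.08493; risk in unexposed = 929/3373 = 0.27542; RR = 0.30835
OR/RR = 0.24416 / 0.30835 = 0.79182
The outcome is not rare, so the OR lies further from 1 than the RR.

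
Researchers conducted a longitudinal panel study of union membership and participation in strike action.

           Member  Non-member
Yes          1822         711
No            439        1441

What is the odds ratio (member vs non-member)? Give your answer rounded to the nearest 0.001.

Reading the table with exposure as columns: a = 1822 (Member, case), b = 439 (Member, non-case), c = 711 (Non-member, case), d = 1441.
OR = (a·d)/(b·c) = (1822 × 1441) / (439 × 711) = 2625502 / 312129 = 8.41159
The odds of participation in strike action are about 8.41 times as high in the member group.

8.412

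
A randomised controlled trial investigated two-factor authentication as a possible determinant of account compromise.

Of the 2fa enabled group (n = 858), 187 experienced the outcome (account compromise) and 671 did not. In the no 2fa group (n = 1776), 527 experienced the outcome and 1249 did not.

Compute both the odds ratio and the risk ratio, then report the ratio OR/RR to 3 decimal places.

From the description: a = 187, b = 671, c = 527, d = 1249.
OR = (187·1249)/(671·527) = 233563/353617 = 0.66050
Risk in exposed = 187/858 = 0.21795; risk in unexposed = 527/1776 = 0.29673; RR = 0.73449
OR/RR = 0.66050 / 0.73449 = 0.89926
The outcome is not rare, so the OR lies further from 1 than the RR.

0.899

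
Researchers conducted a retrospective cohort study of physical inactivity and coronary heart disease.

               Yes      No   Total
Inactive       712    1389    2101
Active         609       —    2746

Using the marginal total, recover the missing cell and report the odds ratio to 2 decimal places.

1.80

The missing cell is in the unexposed row: 2746 − 609 = 2137.
So a = 712, b = 1389, c = 609, d = 2137.
OR = (a·d)/(b·c) = (712 × 2137) / (1389 × 609) = 1521544 / 845901 = 1.79873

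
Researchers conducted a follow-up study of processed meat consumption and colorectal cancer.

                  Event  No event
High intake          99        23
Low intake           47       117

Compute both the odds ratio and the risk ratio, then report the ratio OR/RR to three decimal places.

3.784

Cells: a = 99, b = 23, c = 47, d = 117.
OR = (99·117)/(23·47) = 11583/1081 = 10.71508
Risk in exposed = 99/122 = 0.81148; risk in unexposed = 47/164 = 0.28659; RR = 2.83153
OR/RR = 10.71508 / 2.83153 = 3.78420
The outcome is not rare, so the OR lies further from 1 than the RR.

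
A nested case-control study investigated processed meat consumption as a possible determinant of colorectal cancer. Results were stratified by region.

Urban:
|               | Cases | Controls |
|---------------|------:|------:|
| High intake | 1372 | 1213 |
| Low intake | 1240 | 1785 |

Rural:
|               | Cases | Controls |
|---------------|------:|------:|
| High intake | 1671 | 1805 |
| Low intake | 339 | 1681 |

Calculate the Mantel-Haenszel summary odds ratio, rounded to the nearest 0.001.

2.497

OR_MH = Σ(aᵢdᵢ/nᵢ) / Σ(bᵢcᵢ/nᵢ), where nᵢ is the stratum total.
Stratum 1 (Urban): n = 5610; a·d/n = 1372·1785/5610 = 436.5455; b·c/n = 1213·1240/5610 = 268.1141
Stratum 2 (Rural): n = 5496; a·d/n = 1671·1681/5496 = 511.0901; b·c/n = 1805·339/5496 = 111.3346
OR_MH = (436.5455 + 511.0901) / (268.1141 + 111.3346) = 947.6355 / 379.4487 = 2.49740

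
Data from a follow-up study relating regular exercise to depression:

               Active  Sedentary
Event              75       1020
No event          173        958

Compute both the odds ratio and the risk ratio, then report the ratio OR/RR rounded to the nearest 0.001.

0.694

Reading the table with exposure as columns: a = 75 (Active, case), b = 173 (Active, non-case), c = 1020 (Sedentary, case), d = 958.
OR = (75·958)/(173·1020) = 71850/176460 = 0.40717
Risk in exposed = 75/248 = 0.30242; risk in unexposed = 1020/1978 = 0.51567; RR = 0.58646
OR/RR = 0.40717 / 0.58646 = 0.69430
The outcome is not rare, so the OR lies further from 1 than the RR.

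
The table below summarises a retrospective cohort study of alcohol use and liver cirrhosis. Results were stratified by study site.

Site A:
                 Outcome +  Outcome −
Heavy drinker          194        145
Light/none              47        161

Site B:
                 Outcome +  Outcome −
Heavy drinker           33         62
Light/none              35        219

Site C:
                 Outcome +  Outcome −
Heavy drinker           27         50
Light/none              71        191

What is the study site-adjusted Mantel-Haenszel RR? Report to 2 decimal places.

2.17

RR_MH = Σ(aᵢ·n₀ᵢ/nᵢ) / Σ(cᵢ·n₁ᵢ/nᵢ), with n₁ᵢ = aᵢ+bᵢ (exposed), n₀ᵢ = cᵢ+dᵢ (unexposed), nᵢ = n₁ᵢ+n₀ᵢ.
Stratum 1 (Site A): n₁ = 339, n₀ = 208, n = 547; a·n₀/n = 194·208/547 = 73.7697; c·n₁/n = 47·339/547 = 29.1280
Stratum 2 (Site B): n₁ = 95, n₀ = 254, n = 349; a·n₀/n = 33·254/349 = 24.0172; c·n₁/n = 35·95/349 = 9.5272
Stratum 3 (Site C): n₁ = 77, n₀ = 262, n = 339; a·n₀/n = 27·262/339 = 20.8673; c·n₁/n = 71·77/339 = 16.1268
RR_MH = (73.7697 + 24.0172 + 20.8673) / (29.1280 + 9.5272 + 16.1268) = 118.6541 / 54.7820 = 2.16593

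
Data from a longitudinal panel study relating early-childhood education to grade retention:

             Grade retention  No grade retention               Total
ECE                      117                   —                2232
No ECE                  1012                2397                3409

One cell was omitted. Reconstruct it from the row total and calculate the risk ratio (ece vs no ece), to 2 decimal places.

0.18

The missing cell is in the exposed row: 2232 − 117 = 2115.
So a = 117, b = 2115, c = 1012, d = 2397.
RR = [a/(a+b)] / [c/(c+d)] = (117/2232) / (1012/3409) = 0.05242/0.29686 = 0.17658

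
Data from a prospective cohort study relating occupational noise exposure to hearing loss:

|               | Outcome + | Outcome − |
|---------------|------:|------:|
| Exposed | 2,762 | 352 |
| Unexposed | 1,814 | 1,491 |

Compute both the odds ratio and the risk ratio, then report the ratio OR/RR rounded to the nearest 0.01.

3.99

Cells: a = 2762, b = 352, c = 1814, d = 1491.
OR = (2762·1491)/(352·1814) = 4118142/638528 = 6.44943
Risk in exposed = 2762/3114 = 0.88696; risk in unexposed = 1814/3305 = 0.54887; RR = 1.61599
OR/RR = 6.44943 / 1.61599 = 3.99100
The outcome is not rare, so the OR lies further from 1 than the RR.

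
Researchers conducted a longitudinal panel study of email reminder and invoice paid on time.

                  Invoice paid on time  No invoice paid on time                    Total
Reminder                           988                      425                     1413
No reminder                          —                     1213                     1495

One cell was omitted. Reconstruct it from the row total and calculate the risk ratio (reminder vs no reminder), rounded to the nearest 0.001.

The missing cell is in the unexposed row: 1495 − 1213 = 282.
So a = 988, b = 425, c = 282, d = 1213.
RR = [a/(a+b)] / [c/(c+d)] = (988/1413) / (282/1495) = 0.69922/0.18863 = 3.70687

3.707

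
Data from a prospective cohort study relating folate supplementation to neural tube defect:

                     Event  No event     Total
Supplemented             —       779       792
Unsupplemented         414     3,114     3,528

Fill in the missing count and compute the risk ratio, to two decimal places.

0.14

The missing cell is in the exposed row: 792 − 779 = 13.
So a = 13, b = 779, c = 414, d = 3114.
RR = [a/(a+b)] / [c/(c+d)] = (13/792) / (414/3528) = 0.01641/0.11735 = 0.13988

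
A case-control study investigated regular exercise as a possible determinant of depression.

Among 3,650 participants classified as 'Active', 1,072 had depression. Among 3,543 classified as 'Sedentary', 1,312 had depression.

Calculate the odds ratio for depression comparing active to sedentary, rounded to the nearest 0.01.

From the description: a = 1072, b = 2578, c = 1312, d = 2231.
OR = (a·d)/(b·c) = (1072 × 2231) / (2578 × 1312) = 2391632 / 3382336 = 0.70709
Exposure is associated with lower odds of depression (OR = 0.71 < 1).

0.71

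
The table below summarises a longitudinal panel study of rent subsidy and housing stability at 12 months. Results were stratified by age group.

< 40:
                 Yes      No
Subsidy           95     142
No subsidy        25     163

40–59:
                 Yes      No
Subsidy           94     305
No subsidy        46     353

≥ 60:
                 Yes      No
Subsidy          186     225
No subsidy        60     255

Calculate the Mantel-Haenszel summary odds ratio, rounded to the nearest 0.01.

OR_MH = Σ(aᵢdᵢ/nᵢ) / Σ(bᵢcᵢ/nᵢ), where nᵢ is the stratum total.
Stratum 1 (< 40): n = 425; a·d/n = 95·163/425 = 36.4353; b·c/n = 142·25/425 = 8.3529
Stratum 2 (40–59): n = 798; a·d/n = 94·353/798 = 41.5815; b·c/n = 305·46/798 = 17.5815
Stratum 3 (≥ 60): n = 726; a·d/n = 186·255/726 = 65.3306; b·c/n = 225·60/726 = 18.5950
OR_MH = (36.4353 + 41.5815 + 65.3306) / (8.3529 + 17.5815 + 18.5950) = 143.3473 / 44.5294 = 3.21916

3.22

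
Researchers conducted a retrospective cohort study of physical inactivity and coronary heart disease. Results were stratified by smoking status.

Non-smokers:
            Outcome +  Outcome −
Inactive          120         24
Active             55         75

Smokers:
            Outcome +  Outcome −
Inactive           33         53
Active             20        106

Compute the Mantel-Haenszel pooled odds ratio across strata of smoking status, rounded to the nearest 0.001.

5.026

OR_MH = Σ(aᵢdᵢ/nᵢ) / Σ(bᵢcᵢ/nᵢ), where nᵢ is the stratum total.
Stratum 1 (Non-smokers): n = 274; a·d/n = 120·75/274 = 32.8467; b·c/n = 24·55/274 = 4.8175
Stratum 2 (Smokers): n = 212; a·d/n = 33·106/212 = 16.5000; b·c/n = 53·20/212 = 5.0000
OR_MH = (32.8467 + 16.5000) / (4.8175 + 5.0000) = 49.3467 / 9.8175 = 5.02639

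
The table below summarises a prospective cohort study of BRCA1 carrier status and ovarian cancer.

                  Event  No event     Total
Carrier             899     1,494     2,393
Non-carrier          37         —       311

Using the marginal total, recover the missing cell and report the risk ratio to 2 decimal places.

The missing cell is in the unexposed row: 311 − 37 = 274.
So a = 899, b = 1494, c = 37, d = 274.
RR = [a/(a+b)] / [c/(c+d)] = (899/2393) / (37/311) = 0.37568/0.11897 = 3.15773

3.16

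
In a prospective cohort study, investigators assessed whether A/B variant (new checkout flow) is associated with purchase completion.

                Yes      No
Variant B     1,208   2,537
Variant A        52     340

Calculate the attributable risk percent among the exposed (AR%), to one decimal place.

Cells: a = 1208, b = 2537, c = 52, d = 340.
Risk in exposed = 1208/3745 = 0.32256; risk in unexposed = 52/392 = 0.13265.
RR = 0.32256/0.13265 = 2.43163
AR% = (RR − 1)/RR × 100 = (2.43163 − 1)/2.43163 × 100 = 58.8754%

58.9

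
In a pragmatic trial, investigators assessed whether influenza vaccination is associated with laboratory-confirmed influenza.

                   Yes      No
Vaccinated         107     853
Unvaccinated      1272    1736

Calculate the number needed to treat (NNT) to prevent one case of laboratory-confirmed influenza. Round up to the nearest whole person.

4

Risk in treated group = 107/960 = 0.11146; risk in control = 1272/3008 = 0.42287.
Absolute risk reduction = 0.42287 − 0.11146 = 0.31141
NNT = 1 / ARR = 1 / 0.31141 = 3.211 → round up → 4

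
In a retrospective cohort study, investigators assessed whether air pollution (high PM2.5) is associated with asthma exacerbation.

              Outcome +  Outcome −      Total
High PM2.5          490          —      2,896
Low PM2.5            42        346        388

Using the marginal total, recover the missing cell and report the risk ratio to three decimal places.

The missing cell is in the exposed row: 2896 − 490 = 2406.
So a = 490, b = 2406, c = 42, d = 346.
RR = [a/(a+b)] / [c/(c+d)] = (490/2896) / (42/388) = 0.16920/0.10825 = 1.56308

1.563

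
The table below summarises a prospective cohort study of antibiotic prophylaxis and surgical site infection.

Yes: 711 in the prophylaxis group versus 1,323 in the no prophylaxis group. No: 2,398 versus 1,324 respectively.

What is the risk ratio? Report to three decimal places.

0.458

From the description: a = 711, b = 2398, c = 1323, d = 1324.
Risk in exposed = 711/3109 = 0.22869; risk in unexposed = 1323/2647 = 0.49981.
RR = 0.22869 / 0.49981 = 0.45755
The risk is 54% lower among the exposed than among the unexposed.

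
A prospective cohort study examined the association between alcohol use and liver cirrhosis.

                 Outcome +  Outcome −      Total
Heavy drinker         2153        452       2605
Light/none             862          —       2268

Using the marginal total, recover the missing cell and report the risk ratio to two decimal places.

The missing cell is in the unexposed row: 2268 − 862 = 1406.
So a = 2153, b = 452, c = 862, d = 1406.
RR = [a/(a+b)] / [c/(c+d)] = (2153/2605) / (862/2268) = 0.82649/0.38007 = 2.17456

2.17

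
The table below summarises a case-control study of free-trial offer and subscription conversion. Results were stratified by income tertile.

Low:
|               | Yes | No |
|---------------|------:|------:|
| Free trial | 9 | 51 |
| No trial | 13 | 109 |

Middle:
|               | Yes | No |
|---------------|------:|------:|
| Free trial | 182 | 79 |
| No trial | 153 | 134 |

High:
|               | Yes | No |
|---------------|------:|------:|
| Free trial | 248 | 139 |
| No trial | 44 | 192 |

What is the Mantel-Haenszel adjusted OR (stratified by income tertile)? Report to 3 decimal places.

OR_MH = Σ(aᵢdᵢ/nᵢ) / Σ(bᵢcᵢ/nᵢ), where nᵢ is the stratum total.
Stratum 1 (Low): n = 182; a·d/n = 9·109/182 = 5.3901; b·c/n = 51·13/182 = 3.6429
Stratum 2 (Middle): n = 548; a·d/n = 182·134/548 = 44.5036; b·c/n = 79·153/548 = 22.0566
Stratum 3 (High): n = 623; a·d/n = 248·192/623 = 76.4302; b·c/n = 139·44/623 = 9.8170
OR_MH = (5.3901 + 44.5036 + 76.4302) / (3.6429 + 22.0566 + 9.8170) = 126.3239 / 35.5164 = 3.55677

3.557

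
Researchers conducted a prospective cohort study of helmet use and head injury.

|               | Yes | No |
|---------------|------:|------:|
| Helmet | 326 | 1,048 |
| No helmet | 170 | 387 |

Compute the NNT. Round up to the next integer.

Risk in treated group = 326/1374 = 0.23726; risk in control = 170/557 = 0.30521.
Absolute risk reduction = 0.30521 − 0.23726 = 0.06794
NNT = 1 / ARR = 1 / 0.06794 = 14.718 → round up → 15

15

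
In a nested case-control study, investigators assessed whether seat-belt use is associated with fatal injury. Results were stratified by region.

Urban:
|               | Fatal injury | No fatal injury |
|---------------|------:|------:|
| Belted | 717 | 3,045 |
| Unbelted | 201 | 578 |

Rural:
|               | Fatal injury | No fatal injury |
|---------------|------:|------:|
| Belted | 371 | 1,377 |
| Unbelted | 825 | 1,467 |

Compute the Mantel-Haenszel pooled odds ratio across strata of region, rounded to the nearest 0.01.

OR_MH = Σ(aᵢdᵢ/nᵢ) / Σ(bᵢcᵢ/nᵢ), where nᵢ is the stratum total.
Stratum 1 (Urban): n = 4541; a·d/n = 717·578/4541 = 91.2632; b·c/n = 3045·201/4541 = 134.7820
Stratum 2 (Rural): n = 4040; a·d/n = 371·1467/4040 = 134.7171; b·c/n = 1377·825/4040 = 281.1943
OR_MH = (91.2632 + 134.7171) / (134.7820 + 281.1943) = 225.9802 / 415.9763 = 0.54325

0.54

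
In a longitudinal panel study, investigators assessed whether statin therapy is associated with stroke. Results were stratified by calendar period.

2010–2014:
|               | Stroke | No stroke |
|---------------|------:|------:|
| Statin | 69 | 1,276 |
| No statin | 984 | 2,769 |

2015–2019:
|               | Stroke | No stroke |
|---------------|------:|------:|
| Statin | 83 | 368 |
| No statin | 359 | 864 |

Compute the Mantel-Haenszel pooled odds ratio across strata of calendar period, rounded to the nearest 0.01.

0.25

OR_MH = Σ(aᵢdᵢ/nᵢ) / Σ(bᵢcᵢ/nᵢ), where nᵢ is the stratum total.
Stratum 1 (2010–2014): n = 5098; a·d/n = 69·2769/5098 = 37.4776; b·c/n = 1276·984/5098 = 246.2895
Stratum 2 (2015–2019): n = 1674; a·d/n = 83·864/1674 = 42.8387; b·c/n = 368·359/1674 = 78.9200
OR_MH = (37.4776 + 42.8387) / (246.2895 + 78.9200) = 80.3163 / 325.2095 = 0.24697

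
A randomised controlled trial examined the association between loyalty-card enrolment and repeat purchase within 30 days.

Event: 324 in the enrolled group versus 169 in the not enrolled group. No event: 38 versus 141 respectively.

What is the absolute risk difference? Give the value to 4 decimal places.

0.3499

From the description: a = 324, b = 38, c = 169, d = 141.
Risk in exposed = 324/362 = 0.895028; risk in unexposed = 169/310 = 0.545161.
Risk difference = 0.895028 − 0.545161 = 0.349866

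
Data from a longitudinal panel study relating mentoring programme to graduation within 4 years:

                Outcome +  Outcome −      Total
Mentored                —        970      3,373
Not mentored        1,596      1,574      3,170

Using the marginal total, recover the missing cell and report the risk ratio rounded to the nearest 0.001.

The missing cell is in the exposed row: 3373 − 970 = 2403.
So a = 2403, b = 970, c = 1596, d = 1574.
RR = [a/(a+b)] / [c/(c+d)] = (2403/3373) / (1596/3170) = 0.71242/0.50347 = 1.41502

1.415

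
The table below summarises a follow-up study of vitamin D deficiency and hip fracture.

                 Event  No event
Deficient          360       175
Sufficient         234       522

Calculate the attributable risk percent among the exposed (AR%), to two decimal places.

54.00

Cells: a = 360, b = 175, c = 234, d = 522.
Risk in exposed = 360/535 = 0.67290; risk in unexposed = 234/756 = 0.30952.
RR = 0.67290/0.30952 = 2.17398
AR% = (RR − 1)/RR × 100 = (2.17398 − 1)/2.17398 × 100 = 54.0013%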